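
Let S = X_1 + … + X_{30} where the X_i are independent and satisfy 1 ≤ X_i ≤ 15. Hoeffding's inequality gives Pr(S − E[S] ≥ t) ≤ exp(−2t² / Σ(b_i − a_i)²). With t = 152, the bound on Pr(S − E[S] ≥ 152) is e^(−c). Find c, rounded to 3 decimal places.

Σ(b_i − a_i)² = 30·(14)² = 5880.
c = 2t²/5880 = 2·152²/5880 = 7.8585.

7.859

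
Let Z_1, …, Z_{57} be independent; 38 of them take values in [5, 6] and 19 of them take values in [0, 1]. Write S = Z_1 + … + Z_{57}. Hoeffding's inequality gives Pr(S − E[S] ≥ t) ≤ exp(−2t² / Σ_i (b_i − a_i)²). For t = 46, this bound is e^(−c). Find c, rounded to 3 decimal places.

Σ(b_i − a_i)² = 38·1² + 19·1² = 57.
c = 2t² / 57 = 2·46² / 57 = 74.2456.

74.246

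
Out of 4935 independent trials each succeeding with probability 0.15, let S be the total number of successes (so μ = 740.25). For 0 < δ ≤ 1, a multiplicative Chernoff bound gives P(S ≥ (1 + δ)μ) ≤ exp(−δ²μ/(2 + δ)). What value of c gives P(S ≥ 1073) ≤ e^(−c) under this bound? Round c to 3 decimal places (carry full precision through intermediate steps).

Write 1073 = (1 + δ)μ, so δ = 1073/740.25 − 1 = 0.4495103…
Then the exponent is δ²μ/(2 + δ) = (1073 − μ)² / (μ·(2 + δ)) = 61.063043.

61.063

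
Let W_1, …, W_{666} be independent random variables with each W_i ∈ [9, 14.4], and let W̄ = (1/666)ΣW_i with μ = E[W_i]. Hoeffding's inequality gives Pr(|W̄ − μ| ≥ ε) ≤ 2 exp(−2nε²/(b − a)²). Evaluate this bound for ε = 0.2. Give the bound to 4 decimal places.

Exponent: 2nε²/(b − a)² = 2·666·0.2² / 5.4² = 1.82716.
Bound = 2·exp(−1.82716) = 0.32174.

0.3217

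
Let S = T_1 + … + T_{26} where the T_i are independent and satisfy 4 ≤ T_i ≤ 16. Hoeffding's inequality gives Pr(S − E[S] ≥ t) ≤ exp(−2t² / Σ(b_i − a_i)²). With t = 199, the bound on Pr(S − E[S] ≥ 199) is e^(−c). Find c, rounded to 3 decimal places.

21.154

Σ(b_i − a_i)² = 26·(12)² = 3744.
c = 2t²/3744 = 2·199²/3744 = 21.1544.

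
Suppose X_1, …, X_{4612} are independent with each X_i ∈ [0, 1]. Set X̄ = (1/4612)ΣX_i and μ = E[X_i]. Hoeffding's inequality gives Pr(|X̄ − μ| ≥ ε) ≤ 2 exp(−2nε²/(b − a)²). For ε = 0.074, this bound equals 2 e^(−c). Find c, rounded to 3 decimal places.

50.511

c = 2nε²/(b − a)² = 2·4612·0.074² / 1² = 50.5106.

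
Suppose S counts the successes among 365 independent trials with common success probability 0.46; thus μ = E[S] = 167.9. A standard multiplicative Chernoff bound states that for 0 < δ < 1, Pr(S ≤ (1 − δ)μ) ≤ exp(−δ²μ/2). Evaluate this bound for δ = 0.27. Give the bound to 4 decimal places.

Exponent = δ²μ/2 = 0.27²·167.9/2 = 6.1200.
Bound = exp(−6.1200) = 0.00220.

0.0022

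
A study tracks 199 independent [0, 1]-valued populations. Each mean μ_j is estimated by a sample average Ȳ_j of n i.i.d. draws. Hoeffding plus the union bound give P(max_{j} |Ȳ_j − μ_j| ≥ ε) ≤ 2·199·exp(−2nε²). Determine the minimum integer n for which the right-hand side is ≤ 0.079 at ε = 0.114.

Need 2·199·exp(−2nε²) ≤ 0.079, i.e. exp(−2nε²) ≤ 0.079/398.
So 2nε² ≥ ln(398/0.079) = 8.524759.
Hence n ≥ 8.524759/(2·0.114²) = 327.976.
The smallest integer n is 328.

328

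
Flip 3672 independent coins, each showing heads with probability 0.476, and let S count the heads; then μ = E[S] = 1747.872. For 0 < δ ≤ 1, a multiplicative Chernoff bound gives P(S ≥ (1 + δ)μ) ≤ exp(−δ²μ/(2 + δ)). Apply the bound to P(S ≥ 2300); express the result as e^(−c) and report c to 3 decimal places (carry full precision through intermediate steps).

Write 2300 = (1 + δ)μ, so δ = 2300/1747.872 − 1 = 0.3158858…
Then the exponent is δ²μ/(2 + δ) = (2300 − μ)² / (μ·(2 + δ)) = 75.310022.

75.310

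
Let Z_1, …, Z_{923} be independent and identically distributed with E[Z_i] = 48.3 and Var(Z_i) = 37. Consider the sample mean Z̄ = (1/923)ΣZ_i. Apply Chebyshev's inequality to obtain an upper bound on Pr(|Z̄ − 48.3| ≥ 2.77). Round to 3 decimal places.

0.005

Var(Z̄) = Var(Z_i)/n = 37/923 = 0.040087.
Chebyshev: Pr(|Z̄ − 48.3| ≥ 2.77) ≤ Var(Z̄)/(2.77)² = 37/(923·2.77²) = 0.0052.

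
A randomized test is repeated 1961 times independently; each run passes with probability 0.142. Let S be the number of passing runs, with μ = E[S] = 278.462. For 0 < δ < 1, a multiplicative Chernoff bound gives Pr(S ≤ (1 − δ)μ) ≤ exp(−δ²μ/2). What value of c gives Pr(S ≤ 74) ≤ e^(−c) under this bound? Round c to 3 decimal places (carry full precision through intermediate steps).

Write 74 = (1 − δ)μ, so δ = 1 − 74/278.462 = 0.7342546…
Then the exponent is δ²μ/2 = (μ − 74)²/(2μ) = 75.063580.

75.064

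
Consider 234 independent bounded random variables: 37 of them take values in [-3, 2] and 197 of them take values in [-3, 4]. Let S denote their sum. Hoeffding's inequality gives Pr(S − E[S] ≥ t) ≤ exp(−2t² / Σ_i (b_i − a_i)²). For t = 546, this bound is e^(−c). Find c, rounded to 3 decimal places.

Σ(b_i − a_i)² = 37·5² + 197·7² = 10578.
c = 2t² / 10578 = 2·546² / 10578 = 56.3653.

56.365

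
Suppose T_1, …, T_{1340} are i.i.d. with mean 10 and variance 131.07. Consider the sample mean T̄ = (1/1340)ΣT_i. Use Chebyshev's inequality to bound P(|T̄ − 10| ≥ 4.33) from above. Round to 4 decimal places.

0.0052

Var(T̄) = Var(T_i)/n = 131.07/1340 = 0.097813.
Chebyshev: P(|T̄ − 10| ≥ 4.33) ≤ Var(T̄)/(4.33)² = 131.07/(1340·4.33²) = 0.0052.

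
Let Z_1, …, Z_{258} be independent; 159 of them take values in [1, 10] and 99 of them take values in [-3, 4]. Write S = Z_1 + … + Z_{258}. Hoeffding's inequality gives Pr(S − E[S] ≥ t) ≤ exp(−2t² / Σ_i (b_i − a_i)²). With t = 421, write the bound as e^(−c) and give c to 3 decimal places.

19.993

Σ(b_i − a_i)² = 159·9² + 99·7² = 17730.
c = 2t² / 17730 = 2·421² / 17730 = 19.9933.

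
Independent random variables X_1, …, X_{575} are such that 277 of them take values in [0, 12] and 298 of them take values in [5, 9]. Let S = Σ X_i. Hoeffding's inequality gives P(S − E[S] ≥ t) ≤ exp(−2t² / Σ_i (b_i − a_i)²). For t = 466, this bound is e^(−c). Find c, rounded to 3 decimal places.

Σ(b_i − a_i)² = 277·12² + 298·4² = 44656.
c = 2t² / 44656 = 2·466² / 44656 = 9.7257.

9.726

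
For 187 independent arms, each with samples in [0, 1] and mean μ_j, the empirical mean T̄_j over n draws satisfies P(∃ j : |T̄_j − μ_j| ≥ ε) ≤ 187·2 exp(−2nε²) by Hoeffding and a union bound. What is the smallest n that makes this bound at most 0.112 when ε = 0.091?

Need 2·187·exp(−2nε²) ≤ 0.112, i.e. exp(−2nε²) ≤ 0.112/374.
So 2nε² ≥ ln(374/0.112) = 8.113512.
Hence n ≥ 8.113512/(2·0.091²) = 489.887.
The smallest integer n is 490.

490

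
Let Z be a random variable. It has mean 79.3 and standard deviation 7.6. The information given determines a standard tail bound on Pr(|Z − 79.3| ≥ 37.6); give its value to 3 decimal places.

Mean and variance are known, so Chebyshev's inequality applies.
Chebyshev: Pr(|Z − μ| ≥ t) ≤ Var(Z)/t².
Var(Z) = σ² = 7.6² = 57.76.
Bound = 57.76 / 1413.76 = 0.0409.

0.041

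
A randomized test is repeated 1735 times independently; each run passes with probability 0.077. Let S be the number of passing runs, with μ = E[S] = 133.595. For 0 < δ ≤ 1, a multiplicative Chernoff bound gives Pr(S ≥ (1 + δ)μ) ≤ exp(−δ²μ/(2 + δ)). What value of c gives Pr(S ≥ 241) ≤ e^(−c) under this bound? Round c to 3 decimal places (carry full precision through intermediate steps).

Write 241 = (1 + δ)μ, so δ = 241/133.595 − 1 = 0.8039597…
Then the exponent is δ²μ/(2 + δ) = (241 − μ)² / (μ·(2 + δ)) = 30.795483.

30.795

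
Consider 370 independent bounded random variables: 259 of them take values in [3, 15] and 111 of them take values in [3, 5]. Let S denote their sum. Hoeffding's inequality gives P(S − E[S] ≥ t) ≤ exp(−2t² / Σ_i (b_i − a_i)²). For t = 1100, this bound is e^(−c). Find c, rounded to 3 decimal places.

64.123

Σ(b_i − a_i)² = 259·12² + 111·2² = 37740.
c = 2t² / 37740 = 2·1100² / 37740 = 64.1229.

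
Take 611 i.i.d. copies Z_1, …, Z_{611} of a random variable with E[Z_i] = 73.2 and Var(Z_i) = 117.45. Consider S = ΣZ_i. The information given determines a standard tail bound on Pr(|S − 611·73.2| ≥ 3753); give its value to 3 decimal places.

0.005

With mean and variance of each term known, Chebyshev's inequality bounds the deviation of the sum (or sample mean).
Var(S) = n·Var(Z_i) = 611·117.45 = 71761.95.
Chebyshev: Pr(|S − 611·73.2| ≥ 3753) ≤ Var(S)/3753² = 71761.95/14085009 = 0.0051.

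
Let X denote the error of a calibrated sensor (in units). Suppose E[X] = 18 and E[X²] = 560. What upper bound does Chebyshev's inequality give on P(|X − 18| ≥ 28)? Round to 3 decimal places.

Var(X) = E[X²] − (E[X])² = 560 − 324 = 236.
Chebyshev's inequality: P(|X − μ| ≥ t) ≤ Var(X)/t² = 236/784 = 0.3010.

0.301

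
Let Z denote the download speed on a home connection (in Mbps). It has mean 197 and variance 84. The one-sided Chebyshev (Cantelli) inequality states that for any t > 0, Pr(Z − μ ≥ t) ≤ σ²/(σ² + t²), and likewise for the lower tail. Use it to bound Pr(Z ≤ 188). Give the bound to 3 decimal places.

0.509

Here σ² = 84 and t = 9, so σ² + t² = 165.
Cantelli's bound: 84/165 = 0.5091.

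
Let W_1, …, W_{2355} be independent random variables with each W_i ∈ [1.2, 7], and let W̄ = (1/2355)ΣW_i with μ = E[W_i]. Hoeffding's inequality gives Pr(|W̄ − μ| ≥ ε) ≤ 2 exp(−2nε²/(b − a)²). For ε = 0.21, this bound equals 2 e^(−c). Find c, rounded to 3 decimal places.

c = 2nε²/(b − a)² = 2·2355·0.21² / 5.8² = 6.1745.

6.175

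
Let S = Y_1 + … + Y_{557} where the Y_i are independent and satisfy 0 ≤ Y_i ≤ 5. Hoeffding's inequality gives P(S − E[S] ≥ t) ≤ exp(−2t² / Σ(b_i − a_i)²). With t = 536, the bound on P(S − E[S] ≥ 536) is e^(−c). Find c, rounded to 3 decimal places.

41.263

Σ(b_i − a_i)² = 557·(5)² = 13925.
c = 2t²/13925 = 2·536²/13925 = 41.2633.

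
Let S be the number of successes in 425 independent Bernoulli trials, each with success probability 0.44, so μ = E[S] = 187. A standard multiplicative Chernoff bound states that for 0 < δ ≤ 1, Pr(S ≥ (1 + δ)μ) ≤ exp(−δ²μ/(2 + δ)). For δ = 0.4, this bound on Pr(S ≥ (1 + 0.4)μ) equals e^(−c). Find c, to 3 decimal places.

12.467

c = δ²μ/(2 + δ) = 0.4²·187/(2 + 0.4) = 12.4667.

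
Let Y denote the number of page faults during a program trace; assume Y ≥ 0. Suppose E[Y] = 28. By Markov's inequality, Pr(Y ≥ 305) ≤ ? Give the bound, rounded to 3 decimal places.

0.092

Markov's inequality: for a non-negative random variable, Pr(Y ≥ a) ≤ E[Y]/a.
Here E[Y] = 28 and a = 305, so the bound is 28/305 = 0.0918.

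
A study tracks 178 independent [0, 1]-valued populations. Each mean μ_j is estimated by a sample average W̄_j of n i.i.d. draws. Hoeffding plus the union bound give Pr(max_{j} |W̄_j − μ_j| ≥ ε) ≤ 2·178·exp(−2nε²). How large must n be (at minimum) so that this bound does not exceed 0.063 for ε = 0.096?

469

Need 2·178·exp(−2nε²) ≤ 0.063, i.e. exp(−2nε²) ≤ 0.063/356.
So 2nε² ≥ ln(356/0.063) = 8.639551.
Hence n ≥ 8.639551/(2·0.096²) = 468.726.
The smallest integer n is 469.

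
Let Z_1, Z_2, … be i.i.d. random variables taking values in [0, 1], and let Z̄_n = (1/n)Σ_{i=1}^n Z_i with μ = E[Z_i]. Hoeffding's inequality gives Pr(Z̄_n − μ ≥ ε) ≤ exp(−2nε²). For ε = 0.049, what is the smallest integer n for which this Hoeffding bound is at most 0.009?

981

Require exp(−2nε²) ≤ 0.009, i.e. 2nε² ≥ ln(1/0.009) = 4.710531.
So n ≥ 4.710531 / (2·0.049²) = 980.952.
The smallest integer n is 981.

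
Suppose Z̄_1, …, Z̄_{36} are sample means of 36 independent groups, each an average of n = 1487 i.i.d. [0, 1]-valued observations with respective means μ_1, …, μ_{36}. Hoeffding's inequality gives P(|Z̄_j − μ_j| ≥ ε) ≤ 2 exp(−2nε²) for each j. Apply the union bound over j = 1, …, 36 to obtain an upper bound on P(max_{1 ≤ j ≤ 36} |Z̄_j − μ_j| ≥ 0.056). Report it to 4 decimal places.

0.0064

Per-experiment Hoeffding bound: 2·exp(−2·1487·0.056²) = 2·exp(−9.32646) = 0.00017807.
Union bound over 36 events: 36·0.00017807 = 0.00641.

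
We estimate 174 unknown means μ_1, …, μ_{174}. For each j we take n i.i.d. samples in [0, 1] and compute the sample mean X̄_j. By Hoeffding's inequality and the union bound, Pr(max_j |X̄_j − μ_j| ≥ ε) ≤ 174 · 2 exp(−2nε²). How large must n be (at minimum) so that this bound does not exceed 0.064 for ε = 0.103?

406

Need 2·174·exp(−2nε²) ≤ 0.064, i.e. exp(−2nε²) ≤ 0.064/348.
So 2nε² ≥ ln(348/0.064) = 8.601075.
Hence n ≥ 8.601075/(2·0.103²) = 405.367.
The smallest integer n is 406.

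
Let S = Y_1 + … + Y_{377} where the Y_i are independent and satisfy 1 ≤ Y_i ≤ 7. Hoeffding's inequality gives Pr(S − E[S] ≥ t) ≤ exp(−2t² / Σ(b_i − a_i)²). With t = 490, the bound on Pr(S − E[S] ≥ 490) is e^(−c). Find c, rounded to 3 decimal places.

Σ(b_i − a_i)² = 377·(6)² = 13572.
c = 2t²/13572 = 2·490²/13572 = 35.3817.

35.382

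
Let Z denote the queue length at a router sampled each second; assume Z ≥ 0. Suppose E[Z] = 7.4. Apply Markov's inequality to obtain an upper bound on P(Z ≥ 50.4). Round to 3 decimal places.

Markov's inequality: for a non-negative random variable, P(Z ≥ a) ≤ E[Z]/a.
Here E[Z] = 7.4 and a = 50.4, so the bound is 7.4/50.4 = 0.1468.

0.147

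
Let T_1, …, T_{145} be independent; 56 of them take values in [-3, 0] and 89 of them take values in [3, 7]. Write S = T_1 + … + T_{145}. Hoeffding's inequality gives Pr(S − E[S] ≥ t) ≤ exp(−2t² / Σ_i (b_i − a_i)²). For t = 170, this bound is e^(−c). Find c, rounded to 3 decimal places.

29.979

Σ(b_i − a_i)² = 56·3² + 89·4² = 1928.
c = 2t² / 1928 = 2·170² / 1928 = 29.9793.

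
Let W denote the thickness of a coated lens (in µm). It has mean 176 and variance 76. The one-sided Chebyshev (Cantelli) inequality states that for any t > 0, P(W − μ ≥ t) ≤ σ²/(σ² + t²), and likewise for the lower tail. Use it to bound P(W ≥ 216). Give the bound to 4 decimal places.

Here σ² = 76 and t = 40, so σ² + t² = 1676.
Cantelli's bound: 76/1676 = 0.0453.

0.0453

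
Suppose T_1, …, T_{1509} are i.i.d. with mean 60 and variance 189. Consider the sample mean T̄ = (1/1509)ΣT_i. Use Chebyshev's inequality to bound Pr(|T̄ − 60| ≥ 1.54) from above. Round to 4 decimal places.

0.0528

Var(T̄) = Var(T_i)/n = 189/1509 = 0.12525.
Chebyshev: Pr(|T̄ − 60| ≥ 1.54) ≤ Var(T̄)/(1.54)² = 189/(1509·1.54²) = 0.0528.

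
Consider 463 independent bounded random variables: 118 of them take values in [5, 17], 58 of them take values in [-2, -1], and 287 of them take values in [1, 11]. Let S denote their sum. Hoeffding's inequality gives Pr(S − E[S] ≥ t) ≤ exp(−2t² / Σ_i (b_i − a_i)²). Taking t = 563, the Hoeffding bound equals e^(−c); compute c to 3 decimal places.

Σ(b_i − a_i)² = 118·12² + 58·1² + 287·10² = 45750.
c = 2t² / 45750 = 2·563² / 45750 = 13.8566.

13.857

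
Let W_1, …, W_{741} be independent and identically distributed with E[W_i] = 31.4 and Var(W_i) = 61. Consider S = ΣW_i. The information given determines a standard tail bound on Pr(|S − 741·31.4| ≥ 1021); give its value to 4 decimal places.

0.0434

With mean and variance of each term known, Chebyshev's inequality bounds the deviation of the sum (or sample mean).
Var(S) = n·Var(W_i) = 741·61 = 45201.
Chebyshev: Pr(|S − 741·31.4| ≥ 1021) ≤ Var(S)/1021² = 45201/1042441 = 0.0434.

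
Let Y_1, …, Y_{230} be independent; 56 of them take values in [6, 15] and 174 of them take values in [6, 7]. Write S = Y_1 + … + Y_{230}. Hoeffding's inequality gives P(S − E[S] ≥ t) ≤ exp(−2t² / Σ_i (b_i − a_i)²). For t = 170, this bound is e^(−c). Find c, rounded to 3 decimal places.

12.272

Σ(b_i − a_i)² = 56·9² + 174·1² = 4710.
c = 2t² / 4710 = 2·170² / 4710 = 12.2718.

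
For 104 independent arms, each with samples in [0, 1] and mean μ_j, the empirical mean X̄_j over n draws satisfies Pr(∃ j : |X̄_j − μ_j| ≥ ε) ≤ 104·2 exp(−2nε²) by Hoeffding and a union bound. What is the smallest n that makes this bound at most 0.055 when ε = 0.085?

571

Need 2·104·exp(−2nε²) ≤ 0.055, i.e. exp(−2nε²) ≤ 0.055/208.
So 2nε² ≥ ln(208/0.055) = 8.237960.
Hence n ≥ 8.237960/(2·0.085²) = 570.101.
The smallest integer n is 571.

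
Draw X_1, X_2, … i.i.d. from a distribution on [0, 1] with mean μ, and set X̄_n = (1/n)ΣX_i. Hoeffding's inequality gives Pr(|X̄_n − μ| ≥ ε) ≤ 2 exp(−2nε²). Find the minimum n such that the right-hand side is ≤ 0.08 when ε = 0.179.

51

Require 2·exp(−2nε²) ≤ 0.08, i.e. 2nε² ≥ ln(2/0.08) = 3.218876.
So n ≥ 3.218876 / (2·0.179²) = 50.231.
The smallest integer n is 51.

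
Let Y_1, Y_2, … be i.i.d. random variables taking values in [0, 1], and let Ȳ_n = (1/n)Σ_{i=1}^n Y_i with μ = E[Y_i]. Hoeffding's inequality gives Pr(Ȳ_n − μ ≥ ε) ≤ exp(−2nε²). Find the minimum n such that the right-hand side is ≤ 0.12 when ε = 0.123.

71

Require exp(−2nε²) ≤ 0.12, i.e. 2nε² ≥ ln(1/0.12) = 2.120264.
So n ≥ 2.120264 / (2·0.123²) = 70.073.
The smallest integer n is 71.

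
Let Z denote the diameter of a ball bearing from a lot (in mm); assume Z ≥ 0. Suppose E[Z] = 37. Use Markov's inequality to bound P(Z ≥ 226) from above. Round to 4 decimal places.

0.1637

Markov's inequality: for a non-negative random variable, P(Z ≥ a) ≤ E[Z]/a.
Here E[Z] = 37 and a = 226, so the bound is 37/226 = 0.1637.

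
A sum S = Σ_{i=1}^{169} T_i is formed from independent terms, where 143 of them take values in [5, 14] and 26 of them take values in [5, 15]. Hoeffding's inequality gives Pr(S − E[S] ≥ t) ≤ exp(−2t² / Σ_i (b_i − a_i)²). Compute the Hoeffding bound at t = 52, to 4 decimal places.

Σ(b_i − a_i)² = 143·9² + 26·10² = 14183.
Exponent = 2·52² / 14183 = 0.38130.
Bound = exp(−0.38130) = 0.68297.

0.6830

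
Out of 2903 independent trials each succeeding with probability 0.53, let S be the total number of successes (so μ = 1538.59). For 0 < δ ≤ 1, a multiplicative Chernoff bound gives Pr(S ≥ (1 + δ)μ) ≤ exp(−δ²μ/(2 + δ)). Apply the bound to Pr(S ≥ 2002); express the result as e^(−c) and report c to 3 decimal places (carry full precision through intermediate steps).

60.653

Write 2002 = (1 + δ)μ, so δ = 2002/1538.59 − 1 = 0.3011914…
Then the exponent is δ²μ/(2 + δ) = (2002 − μ)² / (μ·(2 + δ)) = 60.653402.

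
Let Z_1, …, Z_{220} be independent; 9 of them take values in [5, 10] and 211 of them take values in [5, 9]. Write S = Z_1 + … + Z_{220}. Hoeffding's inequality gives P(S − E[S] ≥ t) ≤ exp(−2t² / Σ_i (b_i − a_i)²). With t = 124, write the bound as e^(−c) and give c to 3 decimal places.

Σ(b_i − a_i)² = 9·5² + 211·4² = 3601.
c = 2t² / 3601 = 2·124² / 3601 = 8.5399.

8.540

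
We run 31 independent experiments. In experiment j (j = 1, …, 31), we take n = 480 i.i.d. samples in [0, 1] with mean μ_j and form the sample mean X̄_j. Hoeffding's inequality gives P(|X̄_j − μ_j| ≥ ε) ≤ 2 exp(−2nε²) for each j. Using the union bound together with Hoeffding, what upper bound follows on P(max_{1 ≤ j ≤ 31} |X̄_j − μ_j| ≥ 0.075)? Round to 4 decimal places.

Per-experiment Hoeffding bound: 2·exp(−2·480·0.075²) = 2·exp(−5.40000) = 0.0090332.
Union bound over 31 events: 31·0.0090332 = 0.28003.

0.2800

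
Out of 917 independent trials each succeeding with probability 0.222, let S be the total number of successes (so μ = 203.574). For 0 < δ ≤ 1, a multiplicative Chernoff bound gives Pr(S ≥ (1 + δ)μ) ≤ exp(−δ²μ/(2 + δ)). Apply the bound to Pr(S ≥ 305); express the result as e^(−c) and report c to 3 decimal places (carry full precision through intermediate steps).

20.228

Write 305 = (1 + δ)μ, so δ = 305/203.574 − 1 = 0.4982267…
Then the exponent is δ²μ/(2 + δ) = (305 − μ)² / (μ·(2 + δ)) = 20.227604.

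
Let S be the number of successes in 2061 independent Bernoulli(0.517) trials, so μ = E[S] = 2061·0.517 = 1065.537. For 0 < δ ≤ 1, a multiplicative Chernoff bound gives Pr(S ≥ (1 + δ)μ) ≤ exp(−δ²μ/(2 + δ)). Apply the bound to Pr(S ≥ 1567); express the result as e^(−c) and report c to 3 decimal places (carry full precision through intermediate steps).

95.522

Write 1567 = (1 + δ)μ, so δ = 1567/1065.537 − 1 = 0.47062…
Then the exponent is δ²μ/(2 + δ) = (1567 − μ)² / (μ·(2 + δ)) = 95.521978.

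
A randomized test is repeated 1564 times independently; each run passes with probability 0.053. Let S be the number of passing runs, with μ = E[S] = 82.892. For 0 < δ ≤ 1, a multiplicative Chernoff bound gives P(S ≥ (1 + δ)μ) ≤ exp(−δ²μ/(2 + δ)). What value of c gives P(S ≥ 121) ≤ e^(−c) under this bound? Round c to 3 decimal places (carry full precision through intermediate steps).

Write 121 = (1 + δ)μ, so δ = 121/82.892 − 1 = 0.4597307…
Then the exponent is δ²μ/(2 + δ) = (121 − μ)² / (μ·(2 + δ)) = 7.122495.

7.122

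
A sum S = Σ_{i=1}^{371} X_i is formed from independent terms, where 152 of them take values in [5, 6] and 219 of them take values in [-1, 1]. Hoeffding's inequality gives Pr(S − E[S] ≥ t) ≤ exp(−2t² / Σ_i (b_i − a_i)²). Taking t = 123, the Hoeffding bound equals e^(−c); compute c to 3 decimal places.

29.434

Σ(b_i − a_i)² = 152·1² + 219·2² = 1028.
c = 2t² / 1028 = 2·123² / 1028 = 29.4339.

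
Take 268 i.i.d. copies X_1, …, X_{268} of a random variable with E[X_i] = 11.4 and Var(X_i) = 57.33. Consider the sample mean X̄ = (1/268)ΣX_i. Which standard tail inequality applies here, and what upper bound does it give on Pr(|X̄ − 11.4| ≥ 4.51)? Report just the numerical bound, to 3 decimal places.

With mean and variance of each term known, Chebyshev's inequality bounds the deviation of the sum (or sample mean).
Var(X̄) = Var(X_i)/n = 57.33/268 = 0.21392.
Chebyshev: Pr(|X̄ − 11.4| ≥ 4.51) ≤ Var(X̄)/(4.51)² = 57.33/(268·4.51²) = 0.0105.

0.011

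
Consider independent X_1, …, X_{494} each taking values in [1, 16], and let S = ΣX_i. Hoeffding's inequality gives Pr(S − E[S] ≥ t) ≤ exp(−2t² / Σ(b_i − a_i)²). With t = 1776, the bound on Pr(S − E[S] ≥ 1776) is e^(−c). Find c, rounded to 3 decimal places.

Σ(b_i − a_i)² = 494·(15)² = 111150.
c = 2t²/111150 = 2·1776²/111150 = 56.7553.

56.755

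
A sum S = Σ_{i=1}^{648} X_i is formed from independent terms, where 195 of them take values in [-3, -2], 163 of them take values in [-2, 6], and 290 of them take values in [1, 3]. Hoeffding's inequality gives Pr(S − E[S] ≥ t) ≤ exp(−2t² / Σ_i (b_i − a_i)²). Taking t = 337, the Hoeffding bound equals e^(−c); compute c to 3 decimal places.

19.270

Σ(b_i − a_i)² = 195·1² + 163·8² + 290·2² = 11787.
c = 2t² / 11787 = 2·337² / 11787 = 19.2702.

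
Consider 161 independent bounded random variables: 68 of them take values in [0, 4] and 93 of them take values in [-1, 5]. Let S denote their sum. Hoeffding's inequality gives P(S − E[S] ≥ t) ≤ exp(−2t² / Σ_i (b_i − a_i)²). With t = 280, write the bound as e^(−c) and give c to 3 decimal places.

35.347

Σ(b_i − a_i)² = 68·4² + 93·6² = 4436.
c = 2t² / 4436 = 2·280² / 4436 = 35.3472.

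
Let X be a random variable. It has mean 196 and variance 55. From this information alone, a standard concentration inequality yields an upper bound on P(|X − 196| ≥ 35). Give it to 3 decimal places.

0.045

Mean and variance are known, so Chebyshev's inequality applies.
Chebyshev: P(|X − μ| ≥ t) ≤ Var(X)/t².
Bound = 55 / 1225 = 0.0449.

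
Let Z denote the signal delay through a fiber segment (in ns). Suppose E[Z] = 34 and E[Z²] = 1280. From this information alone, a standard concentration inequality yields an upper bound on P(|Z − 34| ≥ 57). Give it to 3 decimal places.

The first two moments determine the variance, so Chebyshev's inequality is the sharpest standard bound available.
Var(Z) = E[Z²] − (E[Z])² = 1280 − 1156 = 124.
Chebyshev's inequality: P(|Z − μ| ≥ t) ≤ Var(Z)/t² = 124/3249 = 0.0382.

0.038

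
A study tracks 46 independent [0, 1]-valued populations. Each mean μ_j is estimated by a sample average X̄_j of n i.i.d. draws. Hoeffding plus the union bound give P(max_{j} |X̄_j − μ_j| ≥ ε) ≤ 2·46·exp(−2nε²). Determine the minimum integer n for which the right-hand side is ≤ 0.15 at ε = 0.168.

114

Need 2·46·exp(−2nε²) ≤ 0.15, i.e. exp(−2nε²) ≤ 0.15/92.
So 2nε² ≥ ln(92/0.15) = 6.418909.
Hence n ≥ 6.418909/(2·0.168²) = 113.714.
The smallest integer n is 114.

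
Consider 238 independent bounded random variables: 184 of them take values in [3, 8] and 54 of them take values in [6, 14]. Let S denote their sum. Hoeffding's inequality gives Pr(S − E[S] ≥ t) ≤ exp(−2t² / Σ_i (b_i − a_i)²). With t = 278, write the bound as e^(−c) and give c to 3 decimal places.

Σ(b_i − a_i)² = 184·5² + 54·8² = 8056.
c = 2t² / 8056 = 2·278² / 8056 = 19.1867.

19.187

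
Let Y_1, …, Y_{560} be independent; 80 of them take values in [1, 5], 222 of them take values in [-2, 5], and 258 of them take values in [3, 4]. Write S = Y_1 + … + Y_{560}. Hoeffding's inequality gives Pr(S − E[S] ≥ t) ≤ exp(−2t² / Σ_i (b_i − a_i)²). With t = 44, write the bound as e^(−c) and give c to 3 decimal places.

0.312

Σ(b_i − a_i)² = 80·4² + 222·7² + 258·1² = 12416.
c = 2t² / 12416 = 2·44² / 12416 = 0.3119.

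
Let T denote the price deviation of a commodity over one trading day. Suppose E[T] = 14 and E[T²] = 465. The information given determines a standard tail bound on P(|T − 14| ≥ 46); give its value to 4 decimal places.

0.1271

The first two moments determine the variance, so Chebyshev's inequality is the sharpest standard bound available.
Var(T) = E[T²] − (E[T])² = 465 − 196 = 269.
Chebyshev's inequality: P(|T − μ| ≥ t) ≤ Var(T)/t² = 269/2116 = 0.1271.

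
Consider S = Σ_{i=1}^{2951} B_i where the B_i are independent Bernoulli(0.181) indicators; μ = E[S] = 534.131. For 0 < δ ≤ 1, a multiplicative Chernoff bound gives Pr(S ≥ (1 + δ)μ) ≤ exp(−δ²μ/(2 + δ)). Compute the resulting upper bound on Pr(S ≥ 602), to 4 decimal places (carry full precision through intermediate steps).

Write 602 = (1 + δ)μ, so δ = 602/534.131 − 1 = 0.1270643…
Then the exponent is δ²μ/(2 + δ) = (602 − μ)² / (μ·(2 + δ)) = 4.054287.
Bound = exp(−4.054287) = 0.01735.

0.0173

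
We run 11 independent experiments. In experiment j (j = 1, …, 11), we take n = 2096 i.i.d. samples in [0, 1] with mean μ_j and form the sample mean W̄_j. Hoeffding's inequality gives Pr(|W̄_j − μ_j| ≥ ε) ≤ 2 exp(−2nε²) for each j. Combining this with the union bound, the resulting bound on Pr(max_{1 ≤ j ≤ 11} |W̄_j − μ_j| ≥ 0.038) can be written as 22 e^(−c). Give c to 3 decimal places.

Union bound over the 11 events: Pr(max_{1 ≤ j ≤ 11} |W̄_j − μ_j| ≥ 0.038) ≤ 11·2·exp(−2nε²) = 22 exp(−2·2096·0.038²).
So c = 2·2096·0.038² = 6.0532.

6.053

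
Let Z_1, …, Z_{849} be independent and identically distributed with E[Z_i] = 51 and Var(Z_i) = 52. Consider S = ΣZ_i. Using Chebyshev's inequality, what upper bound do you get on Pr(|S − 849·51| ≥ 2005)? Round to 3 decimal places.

Var(S) = n·Var(Z_i) = 849·52 = 44148.
Chebyshev: Pr(|S − 849·51| ≥ 2005) ≤ Var(S)/2005² = 44148/4020025 = 0.0110.

0.011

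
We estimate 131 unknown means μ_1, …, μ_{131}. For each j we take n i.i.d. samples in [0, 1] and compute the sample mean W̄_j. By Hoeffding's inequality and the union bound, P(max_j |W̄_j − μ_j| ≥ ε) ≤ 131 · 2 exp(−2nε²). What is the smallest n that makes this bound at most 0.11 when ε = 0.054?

Need 2·131·exp(−2nε²) ≤ 0.11, i.e. exp(−2nε²) ≤ 0.11/262.
So 2nε² ≥ ln(262/0.11) = 7.775619.
Hence n ≥ 7.775619/(2·0.054²) = 1333.268.
The smallest integer n is 1334.

1334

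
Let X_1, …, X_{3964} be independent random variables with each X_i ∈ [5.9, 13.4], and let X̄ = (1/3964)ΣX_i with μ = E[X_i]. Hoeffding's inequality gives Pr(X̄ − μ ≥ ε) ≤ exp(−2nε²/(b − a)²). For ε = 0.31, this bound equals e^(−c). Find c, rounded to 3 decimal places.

c = 2nε²/(b − a)² = 2·3964·0.31² / 7.5² = 13.5445.

13.545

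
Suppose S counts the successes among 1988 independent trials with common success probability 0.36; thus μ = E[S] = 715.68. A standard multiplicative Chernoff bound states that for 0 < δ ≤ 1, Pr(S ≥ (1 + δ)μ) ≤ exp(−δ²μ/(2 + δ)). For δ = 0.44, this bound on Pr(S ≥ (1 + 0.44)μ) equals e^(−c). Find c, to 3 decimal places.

56.785

c = δ²μ/(2 + δ) = 0.44²·715.68/(2 + 0.44) = 56.7851.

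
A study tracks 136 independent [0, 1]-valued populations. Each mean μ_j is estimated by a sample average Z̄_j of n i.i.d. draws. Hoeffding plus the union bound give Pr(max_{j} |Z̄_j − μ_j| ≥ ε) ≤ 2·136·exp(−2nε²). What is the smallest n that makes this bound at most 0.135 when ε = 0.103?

Need 2·136·exp(−2nε²) ≤ 0.135, i.e. exp(−2nε²) ≤ 0.135/272.
So 2nε² ≥ ln(272/0.135) = 7.608283.
Hence n ≥ 7.608283/(2·0.103²) = 358.577.
The smallest integer n is 359.

359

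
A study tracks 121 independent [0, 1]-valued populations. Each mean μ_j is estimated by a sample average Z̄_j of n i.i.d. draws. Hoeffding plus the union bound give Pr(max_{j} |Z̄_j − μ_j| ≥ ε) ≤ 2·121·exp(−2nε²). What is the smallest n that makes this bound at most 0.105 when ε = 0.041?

Need 2·121·exp(−2nε²) ≤ 0.105, i.e. exp(−2nε²) ≤ 0.105/242.
So 2nε² ≥ ln(242/0.105) = 7.742733.
Hence n ≥ 7.742733/(2·0.041²) = 2303.014.
The smallest integer n is 2304.

2304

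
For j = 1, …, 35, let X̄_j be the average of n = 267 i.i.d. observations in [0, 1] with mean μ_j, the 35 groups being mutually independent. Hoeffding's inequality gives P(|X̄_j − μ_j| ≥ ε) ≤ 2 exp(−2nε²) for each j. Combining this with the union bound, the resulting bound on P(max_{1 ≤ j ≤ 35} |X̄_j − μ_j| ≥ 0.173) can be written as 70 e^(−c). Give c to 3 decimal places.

15.982

Union bound over the 35 events: P(max_{1 ≤ j ≤ 35} |X̄_j − μ_j| ≥ 0.173) ≤ 35·2·exp(−2nε²) = 70 exp(−2·267·0.173²).
So c = 2·267·0.173² = 15.9821.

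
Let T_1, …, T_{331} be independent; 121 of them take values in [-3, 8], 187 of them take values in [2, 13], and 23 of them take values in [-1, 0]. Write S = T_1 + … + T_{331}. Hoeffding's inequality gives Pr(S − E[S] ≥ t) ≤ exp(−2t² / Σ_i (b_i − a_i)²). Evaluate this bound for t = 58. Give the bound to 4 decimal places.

Σ(b_i − a_i)² = 121·11² + 187·11² + 23·1² = 37291.
Exponent = 2·58² / 37291 = 0.18042.
Bound = exp(−0.18042) = 0.83492.

0.8349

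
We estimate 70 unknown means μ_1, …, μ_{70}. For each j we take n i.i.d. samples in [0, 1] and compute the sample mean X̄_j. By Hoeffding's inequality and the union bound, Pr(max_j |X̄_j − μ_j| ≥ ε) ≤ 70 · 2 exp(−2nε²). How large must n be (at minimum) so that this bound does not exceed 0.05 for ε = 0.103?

Need 2·70·exp(−2nε²) ≤ 0.05, i.e. exp(−2nε²) ≤ 0.05/140.
So 2nε² ≥ ln(140/0.05) = 7.937375.
Hence n ≥ 7.937375/(2·0.103²) = 374.087.
The smallest integer n is 375.

375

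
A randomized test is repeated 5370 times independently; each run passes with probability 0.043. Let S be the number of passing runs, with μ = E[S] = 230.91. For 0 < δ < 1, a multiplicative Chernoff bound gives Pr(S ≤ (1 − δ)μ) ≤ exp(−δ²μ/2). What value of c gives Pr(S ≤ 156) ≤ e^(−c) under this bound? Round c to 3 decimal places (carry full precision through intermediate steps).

Write 156 = (1 − δ)μ, so δ = 1 − 156/230.91 = 0.3244121…
Then the exponent is δ²μ/2 = (μ − 156)²/(2μ) = 12.150856.

12.151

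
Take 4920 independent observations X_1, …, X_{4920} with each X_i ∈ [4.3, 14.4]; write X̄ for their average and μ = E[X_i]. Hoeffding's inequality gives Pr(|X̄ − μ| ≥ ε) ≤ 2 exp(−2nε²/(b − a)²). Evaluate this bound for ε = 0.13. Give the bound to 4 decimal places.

0.3918

Exponent: 2nε²/(b − a)² = 2·4920·0.13² / 10.1² = 1.63019.
Bound = 2·exp(−1.63019) = 0.39178.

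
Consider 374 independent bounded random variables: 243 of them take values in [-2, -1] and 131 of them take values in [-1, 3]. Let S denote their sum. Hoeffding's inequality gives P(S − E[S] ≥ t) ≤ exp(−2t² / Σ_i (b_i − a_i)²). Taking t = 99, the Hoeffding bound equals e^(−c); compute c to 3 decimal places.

Σ(b_i − a_i)² = 243·1² + 131·4² = 2339.
c = 2t² / 2339 = 2·99² / 2339 = 8.3805.

8.381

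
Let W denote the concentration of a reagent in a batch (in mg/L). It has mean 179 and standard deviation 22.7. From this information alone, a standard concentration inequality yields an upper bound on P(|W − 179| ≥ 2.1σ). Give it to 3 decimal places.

0.227

Mean and variance are known, so Chebyshev's inequality applies.
Chebyshev: P(|W − μ| ≥ t) ≤ Var(W)/t².
Var(W) = σ² = 22.7² = 515.29.
t = 2.1·22.7 = 47.67.
Bound = 515.29 / 2272.4289 = 0.2268.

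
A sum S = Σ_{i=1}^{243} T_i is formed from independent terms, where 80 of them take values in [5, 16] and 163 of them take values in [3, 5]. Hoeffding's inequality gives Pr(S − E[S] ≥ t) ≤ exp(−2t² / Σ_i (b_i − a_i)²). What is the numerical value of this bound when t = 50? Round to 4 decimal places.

Σ(b_i − a_i)² = 80·11² + 163·2² = 10332.
Exponent = 2·50² / 10332 = 0.48393.
Bound = exp(−0.48393) = 0.61635.

0.6164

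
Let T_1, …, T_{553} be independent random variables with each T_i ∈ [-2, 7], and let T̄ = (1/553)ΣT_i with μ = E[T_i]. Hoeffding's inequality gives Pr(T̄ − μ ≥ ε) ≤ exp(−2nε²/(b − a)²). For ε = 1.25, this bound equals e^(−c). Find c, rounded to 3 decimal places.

21.335

c = 2nε²/(b − a)² = 2·553·1.25² / 9² = 21.3349.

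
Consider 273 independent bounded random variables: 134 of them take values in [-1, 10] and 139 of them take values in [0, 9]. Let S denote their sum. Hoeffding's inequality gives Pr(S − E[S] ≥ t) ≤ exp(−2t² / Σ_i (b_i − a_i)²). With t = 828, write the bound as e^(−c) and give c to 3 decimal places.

49.910

Σ(b_i − a_i)² = 134·11² + 139·9² = 27473.
c = 2t² / 27473 = 2·828² / 27473 = 49.9097.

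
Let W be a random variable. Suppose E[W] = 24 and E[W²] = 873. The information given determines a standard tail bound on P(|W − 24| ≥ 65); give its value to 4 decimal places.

The first two moments determine the variance, so Chebyshev's inequality is the sharpest standard bound available.
Var(W) = E[W²] − (E[W])² = 873 − 576 = 297.
Chebyshev's inequality: P(|W − μ| ≥ t) ≤ Var(W)/t² = 297/4225 = 0.0703.

0.0703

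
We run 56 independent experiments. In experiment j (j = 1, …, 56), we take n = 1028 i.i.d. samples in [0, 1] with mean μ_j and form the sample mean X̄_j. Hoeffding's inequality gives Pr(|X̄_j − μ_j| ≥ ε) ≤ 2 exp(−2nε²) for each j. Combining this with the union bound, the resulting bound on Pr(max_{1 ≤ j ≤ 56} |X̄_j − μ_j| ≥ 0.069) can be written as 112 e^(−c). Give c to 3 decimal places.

9.789

Union bound over the 56 events: Pr(max_{1 ≤ j ≤ 56} |X̄_j − μ_j| ≥ 0.069) ≤ 56·2·exp(−2nε²) = 112 exp(−2·1028·0.069²).
So c = 2·1028·0.069² = 9.7886.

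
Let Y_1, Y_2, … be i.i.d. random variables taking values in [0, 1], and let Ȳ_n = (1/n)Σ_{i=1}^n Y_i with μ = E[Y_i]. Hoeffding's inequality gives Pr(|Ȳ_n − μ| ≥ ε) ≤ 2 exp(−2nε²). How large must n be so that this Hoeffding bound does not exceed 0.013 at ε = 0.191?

Require 2·exp(−2nε²) ≤ 0.013, i.e. 2nε² ≥ ln(2/0.013) = 5.035953.
So n ≥ 5.035953 / (2·0.191²) = 69.022.
The smallest integer n is 70.

70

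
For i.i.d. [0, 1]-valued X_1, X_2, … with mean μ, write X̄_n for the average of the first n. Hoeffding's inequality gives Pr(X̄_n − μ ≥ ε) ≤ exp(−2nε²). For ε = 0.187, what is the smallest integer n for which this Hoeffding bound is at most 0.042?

46

Require exp(−2nε²) ≤ 0.042, i.e. 2nε² ≥ ln(1/0.042) = 3.170086.
So n ≥ 3.170086 / (2·0.187²) = 45.327.
The smallest integer n is 46.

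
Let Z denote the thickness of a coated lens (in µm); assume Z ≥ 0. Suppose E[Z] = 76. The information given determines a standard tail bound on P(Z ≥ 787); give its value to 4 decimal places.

Only the mean of a non-negative variable is known, so Markov's inequality is the applicable tail bound.
Markov's inequality: for a non-negative random variable, P(Z ≥ a) ≤ E[Z]/a.
Here E[Z] = 76 and a = 787, so the bound is 76/787 = 0.0966.

0.0966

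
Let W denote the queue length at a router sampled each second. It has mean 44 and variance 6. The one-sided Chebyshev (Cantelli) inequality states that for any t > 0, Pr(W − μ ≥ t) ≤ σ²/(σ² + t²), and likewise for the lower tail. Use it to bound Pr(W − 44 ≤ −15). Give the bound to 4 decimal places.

Here σ² = 6 and t = 15, so σ² + t² = 231.
Cantelli's bound: 6/231 = 0.0260.

0.0260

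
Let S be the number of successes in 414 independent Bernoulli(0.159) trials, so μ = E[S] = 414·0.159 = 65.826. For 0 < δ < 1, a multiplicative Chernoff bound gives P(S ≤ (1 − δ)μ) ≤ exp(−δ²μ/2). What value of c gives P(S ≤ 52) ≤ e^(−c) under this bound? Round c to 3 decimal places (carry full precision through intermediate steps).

1.452

Write 52 = (1 − δ)μ, so δ = 1 − 52/65.826 = 0.2100386…
Then the exponent is δ²μ/2 = (μ − 52)²/(2μ) = 1.451997.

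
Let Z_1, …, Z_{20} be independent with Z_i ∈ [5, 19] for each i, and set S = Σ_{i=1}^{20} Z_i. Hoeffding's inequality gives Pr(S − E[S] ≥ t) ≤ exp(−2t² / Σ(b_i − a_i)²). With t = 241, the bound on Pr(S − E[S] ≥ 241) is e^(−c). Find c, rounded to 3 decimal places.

Σ(b_i − a_i)² = 20·(14)² = 3920.
c = 2t²/3920 = 2·241²/3920 = 29.6332.

29.633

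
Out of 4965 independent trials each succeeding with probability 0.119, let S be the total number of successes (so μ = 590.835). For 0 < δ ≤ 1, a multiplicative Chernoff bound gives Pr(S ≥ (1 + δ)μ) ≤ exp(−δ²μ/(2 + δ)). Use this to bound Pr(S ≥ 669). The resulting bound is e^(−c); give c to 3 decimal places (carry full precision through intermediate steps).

Write 669 = (1 + δ)μ, so δ = 669/590.835 − 1 = 0.1322958…
Then the exponent is δ²μ/(2 + δ) = (669 − μ)² / (μ·(2 + δ)) = 4.849657.

4.850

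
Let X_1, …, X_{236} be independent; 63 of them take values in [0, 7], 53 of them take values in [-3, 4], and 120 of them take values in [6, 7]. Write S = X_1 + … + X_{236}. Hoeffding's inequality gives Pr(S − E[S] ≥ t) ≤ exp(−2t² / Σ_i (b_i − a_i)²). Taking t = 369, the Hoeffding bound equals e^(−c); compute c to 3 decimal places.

Σ(b_i − a_i)² = 63·7² + 53·7² + 120·1² = 5804.
c = 2t² / 5804 = 2·369² / 5804 = 46.9197.

46.920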